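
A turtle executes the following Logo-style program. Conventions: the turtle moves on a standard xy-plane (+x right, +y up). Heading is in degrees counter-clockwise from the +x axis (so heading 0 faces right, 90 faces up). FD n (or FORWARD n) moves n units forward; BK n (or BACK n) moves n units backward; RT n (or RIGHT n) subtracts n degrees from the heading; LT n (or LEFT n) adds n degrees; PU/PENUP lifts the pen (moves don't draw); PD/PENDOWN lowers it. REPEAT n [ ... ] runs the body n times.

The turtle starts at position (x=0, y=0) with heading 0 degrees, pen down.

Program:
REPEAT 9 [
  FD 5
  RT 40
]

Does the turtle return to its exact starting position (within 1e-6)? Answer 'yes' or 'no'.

Executing turtle program step by step:
Start: pos=(0,0), heading=0, pen down
REPEAT 9 [
  -- iteration 1/9 --
  FD 5: (0,0) -> (5,0) [heading=0, draw]
  RT 40: heading 0 -> 320
  -- iteration 2/9 --
  FD 5: (5,0) -> (8.83,-3.214) [heading=320, draw]
  RT 40: heading 320 -> 280
  -- iteration 3/9 --
  FD 5: (8.83,-3.214) -> (9.698,-8.138) [heading=280, draw]
  RT 40: heading 280 -> 240
  -- iteration 4/9 --
  FD 5: (9.698,-8.138) -> (7.198,-12.468) [heading=240, draw]
  RT 40: heading 240 -> 200
  -- iteration 5/9 --
  FD 5: (7.198,-12.468) -> (2.5,-14.178) [heading=200, draw]
  RT 40: heading 200 -> 160
  -- iteration 6/9 --
  FD 5: (2.5,-14.178) -> (-2.198,-12.468) [heading=160, draw]
  RT 40: heading 160 -> 120
  -- iteration 7/9 --
  FD 5: (-2.198,-12.468) -> (-4.698,-8.138) [heading=120, draw]
  RT 40: heading 120 -> 80
  -- iteration 8/9 --
  FD 5: (-4.698,-8.138) -> (-3.83,-3.214) [heading=80, draw]
  RT 40: heading 80 -> 40
  -- iteration 9/9 --
  FD 5: (-3.83,-3.214) -> (0,0) [heading=40, draw]
  RT 40: heading 40 -> 0
]
Final: pos=(0,0), heading=0, 9 segment(s) drawn

Start position: (0, 0)
Final position: (0, 0)
Distance = 0; < 1e-6 -> CLOSED

Answer: yes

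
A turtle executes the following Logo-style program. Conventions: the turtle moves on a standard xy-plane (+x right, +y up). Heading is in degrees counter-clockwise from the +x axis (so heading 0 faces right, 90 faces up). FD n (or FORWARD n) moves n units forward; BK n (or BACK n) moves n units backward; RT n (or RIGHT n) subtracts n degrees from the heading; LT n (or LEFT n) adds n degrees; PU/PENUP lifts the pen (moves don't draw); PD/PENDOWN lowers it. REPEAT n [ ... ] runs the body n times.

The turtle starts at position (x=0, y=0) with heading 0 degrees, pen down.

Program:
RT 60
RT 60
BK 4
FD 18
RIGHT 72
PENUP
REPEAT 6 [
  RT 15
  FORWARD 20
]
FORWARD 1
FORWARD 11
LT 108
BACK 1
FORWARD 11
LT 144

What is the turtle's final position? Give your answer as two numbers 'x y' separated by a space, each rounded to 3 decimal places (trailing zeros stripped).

Executing turtle program step by step:
Start: pos=(0,0), heading=0, pen down
RT 60: heading 0 -> 300
RT 60: heading 300 -> 240
BK 4: (0,0) -> (2,3.464) [heading=240, draw]
FD 18: (2,3.464) -> (-7,-12.124) [heading=240, draw]
RT 72: heading 240 -> 168
PU: pen up
REPEAT 6 [
  -- iteration 1/6 --
  RT 15: heading 168 -> 153
  FD 20: (-7,-12.124) -> (-24.82,-3.045) [heading=153, move]
  -- iteration 2/6 --
  RT 15: heading 153 -> 138
  FD 20: (-24.82,-3.045) -> (-39.683,10.338) [heading=138, move]
  -- iteration 3/6 --
  RT 15: heading 138 -> 123
  FD 20: (-39.683,10.338) -> (-50.576,27.111) [heading=123, move]
  -- iteration 4/6 --
  RT 15: heading 123 -> 108
  FD 20: (-50.576,27.111) -> (-56.756,46.133) [heading=108, move]
  -- iteration 5/6 --
  RT 15: heading 108 -> 93
  FD 20: (-56.756,46.133) -> (-57.803,66.105) [heading=93, move]
  -- iteration 6/6 --
  RT 15: heading 93 -> 78
  FD 20: (-57.803,66.105) -> (-53.645,85.668) [heading=78, move]
]
FD 1: (-53.645,85.668) -> (-53.437,86.646) [heading=78, move]
FD 11: (-53.437,86.646) -> (-51.15,97.406) [heading=78, move]
LT 108: heading 78 -> 186
BK 1: (-51.15,97.406) -> (-50.155,97.51) [heading=186, move]
FD 11: (-50.155,97.51) -> (-61.095,96.361) [heading=186, move]
LT 144: heading 186 -> 330
Final: pos=(-61.095,96.361), heading=330, 2 segment(s) drawn

Answer: -61.095 96.361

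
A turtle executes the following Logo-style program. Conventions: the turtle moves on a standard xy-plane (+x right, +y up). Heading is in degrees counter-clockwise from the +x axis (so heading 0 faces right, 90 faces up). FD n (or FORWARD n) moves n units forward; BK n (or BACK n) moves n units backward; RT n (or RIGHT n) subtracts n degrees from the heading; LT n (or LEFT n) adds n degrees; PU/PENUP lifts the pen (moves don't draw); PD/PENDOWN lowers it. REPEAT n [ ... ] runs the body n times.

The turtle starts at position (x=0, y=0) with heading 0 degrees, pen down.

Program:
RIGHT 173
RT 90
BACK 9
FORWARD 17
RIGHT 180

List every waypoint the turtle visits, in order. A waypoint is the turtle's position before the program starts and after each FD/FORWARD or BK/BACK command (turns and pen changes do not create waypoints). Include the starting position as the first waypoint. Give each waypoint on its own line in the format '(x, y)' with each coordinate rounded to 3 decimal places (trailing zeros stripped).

Answer: (0, 0)
(1.097, -8.933)
(-0.975, 7.94)

Derivation:
Executing turtle program step by step:
Start: pos=(0,0), heading=0, pen down
RT 173: heading 0 -> 187
RT 90: heading 187 -> 97
BK 9: (0,0) -> (1.097,-8.933) [heading=97, draw]
FD 17: (1.097,-8.933) -> (-0.975,7.94) [heading=97, draw]
RT 180: heading 97 -> 277
Final: pos=(-0.975,7.94), heading=277, 2 segment(s) drawn
Waypoints (3 total):
(0, 0)
(1.097, -8.933)
(-0.975, 7.94)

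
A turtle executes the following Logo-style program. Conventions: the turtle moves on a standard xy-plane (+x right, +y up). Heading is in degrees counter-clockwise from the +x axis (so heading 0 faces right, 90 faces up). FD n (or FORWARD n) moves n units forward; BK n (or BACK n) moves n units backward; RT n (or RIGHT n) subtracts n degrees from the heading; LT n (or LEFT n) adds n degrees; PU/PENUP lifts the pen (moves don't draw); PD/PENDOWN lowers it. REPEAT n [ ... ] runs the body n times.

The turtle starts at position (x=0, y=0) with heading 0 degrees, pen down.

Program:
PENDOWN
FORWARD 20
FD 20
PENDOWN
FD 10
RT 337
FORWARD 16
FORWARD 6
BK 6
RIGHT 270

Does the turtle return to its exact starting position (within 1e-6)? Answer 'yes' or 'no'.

Executing turtle program step by step:
Start: pos=(0,0), heading=0, pen down
PD: pen down
FD 20: (0,0) -> (20,0) [heading=0, draw]
FD 20: (20,0) -> (40,0) [heading=0, draw]
PD: pen down
FD 10: (40,0) -> (50,0) [heading=0, draw]
RT 337: heading 0 -> 23
FD 16: (50,0) -> (64.728,6.252) [heading=23, draw]
FD 6: (64.728,6.252) -> (70.251,8.596) [heading=23, draw]
BK 6: (70.251,8.596) -> (64.728,6.252) [heading=23, draw]
RT 270: heading 23 -> 113
Final: pos=(64.728,6.252), heading=113, 6 segment(s) drawn

Start position: (0, 0)
Final position: (64.728, 6.252)
Distance = 65.029; >= 1e-6 -> NOT closed

Answer: no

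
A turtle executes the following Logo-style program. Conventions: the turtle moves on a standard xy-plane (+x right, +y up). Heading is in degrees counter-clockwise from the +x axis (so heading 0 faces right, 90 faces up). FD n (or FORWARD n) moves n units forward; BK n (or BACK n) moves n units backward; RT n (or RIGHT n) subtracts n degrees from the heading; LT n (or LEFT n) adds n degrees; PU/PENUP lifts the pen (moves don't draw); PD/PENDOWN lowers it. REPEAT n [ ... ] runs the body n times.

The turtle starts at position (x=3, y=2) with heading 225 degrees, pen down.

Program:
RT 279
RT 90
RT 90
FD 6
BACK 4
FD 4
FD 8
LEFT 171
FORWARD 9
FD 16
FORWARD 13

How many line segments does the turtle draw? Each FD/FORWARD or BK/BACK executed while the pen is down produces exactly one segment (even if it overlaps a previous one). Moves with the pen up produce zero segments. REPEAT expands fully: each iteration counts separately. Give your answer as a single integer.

Answer: 7

Derivation:
Executing turtle program step by step:
Start: pos=(3,2), heading=225, pen down
RT 279: heading 225 -> 306
RT 90: heading 306 -> 216
RT 90: heading 216 -> 126
FD 6: (3,2) -> (-0.527,6.854) [heading=126, draw]
BK 4: (-0.527,6.854) -> (1.824,3.618) [heading=126, draw]
FD 4: (1.824,3.618) -> (-0.527,6.854) [heading=126, draw]
FD 8: (-0.527,6.854) -> (-5.229,13.326) [heading=126, draw]
LT 171: heading 126 -> 297
FD 9: (-5.229,13.326) -> (-1.143,5.307) [heading=297, draw]
FD 16: (-1.143,5.307) -> (6.121,-8.949) [heading=297, draw]
FD 13: (6.121,-8.949) -> (12.023,-20.532) [heading=297, draw]
Final: pos=(12.023,-20.532), heading=297, 7 segment(s) drawn
Segments drawn: 7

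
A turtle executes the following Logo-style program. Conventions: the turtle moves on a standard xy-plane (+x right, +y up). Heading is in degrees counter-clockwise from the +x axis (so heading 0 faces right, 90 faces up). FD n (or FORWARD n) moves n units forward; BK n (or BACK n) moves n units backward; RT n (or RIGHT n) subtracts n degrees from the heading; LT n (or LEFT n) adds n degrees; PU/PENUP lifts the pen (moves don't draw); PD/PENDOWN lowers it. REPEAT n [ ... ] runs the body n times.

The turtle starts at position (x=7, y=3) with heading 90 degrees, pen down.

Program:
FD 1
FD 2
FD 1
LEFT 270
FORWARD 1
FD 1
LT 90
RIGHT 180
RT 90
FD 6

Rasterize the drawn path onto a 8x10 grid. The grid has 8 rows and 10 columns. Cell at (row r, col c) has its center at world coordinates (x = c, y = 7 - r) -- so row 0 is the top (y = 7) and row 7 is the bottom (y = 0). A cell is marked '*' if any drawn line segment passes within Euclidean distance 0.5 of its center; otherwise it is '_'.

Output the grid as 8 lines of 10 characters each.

Answer: ___*******
_______*__
_______*__
_______*__
_______*__
__________
__________
__________

Derivation:
Segment 0: (7,3) -> (7,4)
Segment 1: (7,4) -> (7,6)
Segment 2: (7,6) -> (7,7)
Segment 3: (7,7) -> (8,7)
Segment 4: (8,7) -> (9,7)
Segment 5: (9,7) -> (3,7)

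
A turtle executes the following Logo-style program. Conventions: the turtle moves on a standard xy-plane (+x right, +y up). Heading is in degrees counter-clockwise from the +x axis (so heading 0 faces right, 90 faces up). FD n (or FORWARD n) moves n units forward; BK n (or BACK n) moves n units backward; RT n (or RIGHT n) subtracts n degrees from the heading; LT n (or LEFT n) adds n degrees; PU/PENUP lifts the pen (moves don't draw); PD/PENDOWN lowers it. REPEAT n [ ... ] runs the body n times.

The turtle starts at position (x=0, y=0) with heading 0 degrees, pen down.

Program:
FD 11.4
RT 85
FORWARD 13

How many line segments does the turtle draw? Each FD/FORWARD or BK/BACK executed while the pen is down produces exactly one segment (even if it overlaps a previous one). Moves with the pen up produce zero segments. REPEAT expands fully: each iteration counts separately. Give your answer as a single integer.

Executing turtle program step by step:
Start: pos=(0,0), heading=0, pen down
FD 11.4: (0,0) -> (11.4,0) [heading=0, draw]
RT 85: heading 0 -> 275
FD 13: (11.4,0) -> (12.533,-12.951) [heading=275, draw]
Final: pos=(12.533,-12.951), heading=275, 2 segment(s) drawn
Segments drawn: 2

Answer: 2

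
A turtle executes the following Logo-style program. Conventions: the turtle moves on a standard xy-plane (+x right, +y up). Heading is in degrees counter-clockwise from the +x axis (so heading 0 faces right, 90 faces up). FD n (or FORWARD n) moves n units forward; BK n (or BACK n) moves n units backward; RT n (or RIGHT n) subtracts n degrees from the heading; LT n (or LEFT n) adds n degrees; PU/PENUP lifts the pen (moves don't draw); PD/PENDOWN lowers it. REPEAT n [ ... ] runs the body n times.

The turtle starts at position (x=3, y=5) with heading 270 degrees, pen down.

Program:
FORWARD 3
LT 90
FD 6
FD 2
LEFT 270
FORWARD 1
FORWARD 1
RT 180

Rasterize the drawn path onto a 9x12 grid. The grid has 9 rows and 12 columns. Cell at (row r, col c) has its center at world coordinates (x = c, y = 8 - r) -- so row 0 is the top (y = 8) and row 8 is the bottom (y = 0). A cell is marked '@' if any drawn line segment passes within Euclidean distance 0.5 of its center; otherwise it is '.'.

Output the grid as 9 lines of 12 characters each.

Answer: ............
............
............
...@........
...@........
...@........
...@@@@@@@@@
...........@
...........@

Derivation:
Segment 0: (3,5) -> (3,2)
Segment 1: (3,2) -> (9,2)
Segment 2: (9,2) -> (11,2)
Segment 3: (11,2) -> (11,1)
Segment 4: (11,1) -> (11,-0)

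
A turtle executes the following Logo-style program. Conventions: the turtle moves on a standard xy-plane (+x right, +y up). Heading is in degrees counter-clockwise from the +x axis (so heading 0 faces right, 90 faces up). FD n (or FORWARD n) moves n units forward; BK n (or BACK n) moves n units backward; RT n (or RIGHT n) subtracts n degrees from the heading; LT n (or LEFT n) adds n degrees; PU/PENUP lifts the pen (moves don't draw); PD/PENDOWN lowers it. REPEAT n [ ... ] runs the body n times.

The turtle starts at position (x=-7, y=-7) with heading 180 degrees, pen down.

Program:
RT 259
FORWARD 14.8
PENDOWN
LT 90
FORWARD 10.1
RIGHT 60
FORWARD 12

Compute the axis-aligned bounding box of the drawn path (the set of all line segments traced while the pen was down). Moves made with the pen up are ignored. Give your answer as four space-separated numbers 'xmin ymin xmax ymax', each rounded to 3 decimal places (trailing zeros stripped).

Executing turtle program step by step:
Start: pos=(-7,-7), heading=180, pen down
RT 259: heading 180 -> 281
FD 14.8: (-7,-7) -> (-4.176,-21.528) [heading=281, draw]
PD: pen down
LT 90: heading 281 -> 11
FD 10.1: (-4.176,-21.528) -> (5.738,-19.601) [heading=11, draw]
RT 60: heading 11 -> 311
FD 12: (5.738,-19.601) -> (13.611,-28.657) [heading=311, draw]
Final: pos=(13.611,-28.657), heading=311, 3 segment(s) drawn

Segment endpoints: x in {-7, -4.176, 5.738, 13.611}, y in {-28.657, -21.528, -19.601, -7}
xmin=-7, ymin=-28.657, xmax=13.611, ymax=-7

Answer: -7 -28.657 13.611 -7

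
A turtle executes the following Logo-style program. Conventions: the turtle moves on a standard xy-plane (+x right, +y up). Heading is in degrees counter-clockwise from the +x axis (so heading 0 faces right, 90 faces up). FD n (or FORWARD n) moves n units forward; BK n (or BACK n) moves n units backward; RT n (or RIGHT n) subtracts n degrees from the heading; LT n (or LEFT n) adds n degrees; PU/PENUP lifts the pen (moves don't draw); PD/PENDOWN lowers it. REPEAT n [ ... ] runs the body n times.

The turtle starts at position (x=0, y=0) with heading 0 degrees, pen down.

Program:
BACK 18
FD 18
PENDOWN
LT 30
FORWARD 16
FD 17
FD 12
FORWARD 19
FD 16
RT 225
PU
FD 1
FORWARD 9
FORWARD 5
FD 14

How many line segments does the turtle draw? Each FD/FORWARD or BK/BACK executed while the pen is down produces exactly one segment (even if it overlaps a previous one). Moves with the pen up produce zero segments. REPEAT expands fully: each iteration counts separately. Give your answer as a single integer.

Executing turtle program step by step:
Start: pos=(0,0), heading=0, pen down
BK 18: (0,0) -> (-18,0) [heading=0, draw]
FD 18: (-18,0) -> (0,0) [heading=0, draw]
PD: pen down
LT 30: heading 0 -> 30
FD 16: (0,0) -> (13.856,8) [heading=30, draw]
FD 17: (13.856,8) -> (28.579,16.5) [heading=30, draw]
FD 12: (28.579,16.5) -> (38.971,22.5) [heading=30, draw]
FD 19: (38.971,22.5) -> (55.426,32) [heading=30, draw]
FD 16: (55.426,32) -> (69.282,40) [heading=30, draw]
RT 225: heading 30 -> 165
PU: pen up
FD 1: (69.282,40) -> (68.316,40.259) [heading=165, move]
FD 9: (68.316,40.259) -> (59.623,42.588) [heading=165, move]
FD 5: (59.623,42.588) -> (54.793,43.882) [heading=165, move]
FD 14: (54.793,43.882) -> (41.27,47.506) [heading=165, move]
Final: pos=(41.27,47.506), heading=165, 7 segment(s) drawn
Segments drawn: 7

Answer: 7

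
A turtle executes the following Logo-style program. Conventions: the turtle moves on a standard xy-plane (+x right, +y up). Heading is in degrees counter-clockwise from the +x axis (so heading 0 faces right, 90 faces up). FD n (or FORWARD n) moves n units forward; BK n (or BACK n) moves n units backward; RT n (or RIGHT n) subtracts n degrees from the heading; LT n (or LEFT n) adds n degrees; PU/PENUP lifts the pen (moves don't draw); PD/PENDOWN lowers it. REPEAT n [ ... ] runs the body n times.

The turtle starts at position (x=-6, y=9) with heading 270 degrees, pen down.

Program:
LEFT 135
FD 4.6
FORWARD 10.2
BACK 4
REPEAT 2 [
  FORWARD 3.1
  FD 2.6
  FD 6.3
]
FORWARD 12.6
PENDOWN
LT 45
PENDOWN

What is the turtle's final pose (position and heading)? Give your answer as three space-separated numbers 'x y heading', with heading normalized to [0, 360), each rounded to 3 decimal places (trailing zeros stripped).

Executing turtle program step by step:
Start: pos=(-6,9), heading=270, pen down
LT 135: heading 270 -> 45
FD 4.6: (-6,9) -> (-2.747,12.253) [heading=45, draw]
FD 10.2: (-2.747,12.253) -> (4.465,19.465) [heading=45, draw]
BK 4: (4.465,19.465) -> (1.637,16.637) [heading=45, draw]
REPEAT 2 [
  -- iteration 1/2 --
  FD 3.1: (1.637,16.637) -> (3.829,18.829) [heading=45, draw]
  FD 2.6: (3.829,18.829) -> (5.667,20.667) [heading=45, draw]
  FD 6.3: (5.667,20.667) -> (10.122,25.122) [heading=45, draw]
  -- iteration 2/2 --
  FD 3.1: (10.122,25.122) -> (12.314,27.314) [heading=45, draw]
  FD 2.6: (12.314,27.314) -> (14.153,29.153) [heading=45, draw]
  FD 6.3: (14.153,29.153) -> (18.607,33.607) [heading=45, draw]
]
FD 12.6: (18.607,33.607) -> (27.517,42.517) [heading=45, draw]
PD: pen down
LT 45: heading 45 -> 90
PD: pen down
Final: pos=(27.517,42.517), heading=90, 10 segment(s) drawn

Answer: 27.517 42.517 90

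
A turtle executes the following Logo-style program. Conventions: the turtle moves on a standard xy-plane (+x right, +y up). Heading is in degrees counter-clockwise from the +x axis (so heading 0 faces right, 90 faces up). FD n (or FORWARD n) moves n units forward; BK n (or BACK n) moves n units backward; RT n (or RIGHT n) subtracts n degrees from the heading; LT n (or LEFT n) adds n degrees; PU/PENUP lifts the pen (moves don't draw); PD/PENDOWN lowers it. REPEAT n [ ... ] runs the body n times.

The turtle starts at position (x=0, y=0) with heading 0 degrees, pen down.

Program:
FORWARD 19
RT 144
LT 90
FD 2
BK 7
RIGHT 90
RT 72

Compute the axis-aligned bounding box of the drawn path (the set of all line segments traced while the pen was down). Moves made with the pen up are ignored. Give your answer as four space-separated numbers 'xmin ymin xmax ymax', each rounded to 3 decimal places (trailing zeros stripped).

Answer: 0 -1.618 20.176 4.045

Derivation:
Executing turtle program step by step:
Start: pos=(0,0), heading=0, pen down
FD 19: (0,0) -> (19,0) [heading=0, draw]
RT 144: heading 0 -> 216
LT 90: heading 216 -> 306
FD 2: (19,0) -> (20.176,-1.618) [heading=306, draw]
BK 7: (20.176,-1.618) -> (16.061,4.045) [heading=306, draw]
RT 90: heading 306 -> 216
RT 72: heading 216 -> 144
Final: pos=(16.061,4.045), heading=144, 3 segment(s) drawn

Segment endpoints: x in {0, 16.061, 19, 20.176}, y in {-1.618, 0, 4.045}
xmin=0, ymin=-1.618, xmax=20.176, ymax=4.045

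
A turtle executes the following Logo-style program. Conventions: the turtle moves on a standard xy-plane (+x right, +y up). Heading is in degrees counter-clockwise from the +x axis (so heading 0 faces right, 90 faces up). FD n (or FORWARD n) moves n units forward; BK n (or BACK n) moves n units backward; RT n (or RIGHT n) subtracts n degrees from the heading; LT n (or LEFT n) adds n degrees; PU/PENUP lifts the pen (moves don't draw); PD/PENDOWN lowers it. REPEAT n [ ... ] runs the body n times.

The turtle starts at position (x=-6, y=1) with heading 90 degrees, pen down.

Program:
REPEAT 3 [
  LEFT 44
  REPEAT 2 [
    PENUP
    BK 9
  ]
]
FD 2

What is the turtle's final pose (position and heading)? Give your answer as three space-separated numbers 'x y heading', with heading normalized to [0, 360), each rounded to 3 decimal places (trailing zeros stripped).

Answer: 36.383 -1.87 222

Derivation:
Executing turtle program step by step:
Start: pos=(-6,1), heading=90, pen down
REPEAT 3 [
  -- iteration 1/3 --
  LT 44: heading 90 -> 134
  REPEAT 2 [
    -- iteration 1/2 --
    PU: pen up
    BK 9: (-6,1) -> (0.252,-5.474) [heading=134, move]
    -- iteration 2/2 --
    PU: pen up
    BK 9: (0.252,-5.474) -> (6.504,-11.948) [heading=134, move]
  ]
  -- iteration 2/3 --
  LT 44: heading 134 -> 178
  REPEAT 2 [
    -- iteration 1/2 --
    PU: pen up
    BK 9: (6.504,-11.948) -> (15.498,-12.262) [heading=178, move]
    -- iteration 2/2 --
    PU: pen up
    BK 9: (15.498,-12.262) -> (24.493,-12.576) [heading=178, move]
  ]
  -- iteration 3/3 --
  LT 44: heading 178 -> 222
  REPEAT 2 [
    -- iteration 1/2 --
    PU: pen up
    BK 9: (24.493,-12.576) -> (31.181,-6.554) [heading=222, move]
    -- iteration 2/2 --
    PU: pen up
    BK 9: (31.181,-6.554) -> (37.869,-0.532) [heading=222, move]
  ]
]
FD 2: (37.869,-0.532) -> (36.383,-1.87) [heading=222, move]
Final: pos=(36.383,-1.87), heading=222, 0 segment(s) drawn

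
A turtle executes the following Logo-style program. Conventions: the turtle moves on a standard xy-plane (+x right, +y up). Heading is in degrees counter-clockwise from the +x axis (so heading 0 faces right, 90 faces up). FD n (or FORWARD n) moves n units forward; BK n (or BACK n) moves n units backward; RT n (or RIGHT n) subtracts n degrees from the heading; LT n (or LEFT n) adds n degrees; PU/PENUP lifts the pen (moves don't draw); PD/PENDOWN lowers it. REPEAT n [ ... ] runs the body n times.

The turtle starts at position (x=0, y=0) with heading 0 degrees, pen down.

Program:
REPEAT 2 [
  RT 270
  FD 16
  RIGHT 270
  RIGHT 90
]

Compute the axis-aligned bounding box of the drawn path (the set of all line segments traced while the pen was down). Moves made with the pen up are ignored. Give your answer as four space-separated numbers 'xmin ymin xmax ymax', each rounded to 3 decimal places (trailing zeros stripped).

Executing turtle program step by step:
Start: pos=(0,0), heading=0, pen down
REPEAT 2 [
  -- iteration 1/2 --
  RT 270: heading 0 -> 90
  FD 16: (0,0) -> (0,16) [heading=90, draw]
  RT 270: heading 90 -> 180
  RT 90: heading 180 -> 90
  -- iteration 2/2 --
  RT 270: heading 90 -> 180
  FD 16: (0,16) -> (-16,16) [heading=180, draw]
  RT 270: heading 180 -> 270
  RT 90: heading 270 -> 180
]
Final: pos=(-16,16), heading=180, 2 segment(s) drawn

Segment endpoints: x in {-16, 0, 0}, y in {0, 16, 16}
xmin=-16, ymin=0, xmax=0, ymax=16

Answer: -16 0 0 16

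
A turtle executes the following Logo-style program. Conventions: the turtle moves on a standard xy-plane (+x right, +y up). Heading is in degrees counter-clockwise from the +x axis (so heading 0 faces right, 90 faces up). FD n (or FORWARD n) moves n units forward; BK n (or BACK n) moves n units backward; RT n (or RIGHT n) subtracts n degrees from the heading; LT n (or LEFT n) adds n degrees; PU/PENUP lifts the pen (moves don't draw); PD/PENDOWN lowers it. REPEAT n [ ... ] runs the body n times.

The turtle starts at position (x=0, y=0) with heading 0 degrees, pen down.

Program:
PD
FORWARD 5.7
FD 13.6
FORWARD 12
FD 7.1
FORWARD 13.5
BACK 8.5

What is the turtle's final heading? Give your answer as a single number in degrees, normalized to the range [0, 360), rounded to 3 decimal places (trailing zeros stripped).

Executing turtle program step by step:
Start: pos=(0,0), heading=0, pen down
PD: pen down
FD 5.7: (0,0) -> (5.7,0) [heading=0, draw]
FD 13.6: (5.7,0) -> (19.3,0) [heading=0, draw]
FD 12: (19.3,0) -> (31.3,0) [heading=0, draw]
FD 7.1: (31.3,0) -> (38.4,0) [heading=0, draw]
FD 13.5: (38.4,0) -> (51.9,0) [heading=0, draw]
BK 8.5: (51.9,0) -> (43.4,0) [heading=0, draw]
Final: pos=(43.4,0), heading=0, 6 segment(s) drawn

Answer: 0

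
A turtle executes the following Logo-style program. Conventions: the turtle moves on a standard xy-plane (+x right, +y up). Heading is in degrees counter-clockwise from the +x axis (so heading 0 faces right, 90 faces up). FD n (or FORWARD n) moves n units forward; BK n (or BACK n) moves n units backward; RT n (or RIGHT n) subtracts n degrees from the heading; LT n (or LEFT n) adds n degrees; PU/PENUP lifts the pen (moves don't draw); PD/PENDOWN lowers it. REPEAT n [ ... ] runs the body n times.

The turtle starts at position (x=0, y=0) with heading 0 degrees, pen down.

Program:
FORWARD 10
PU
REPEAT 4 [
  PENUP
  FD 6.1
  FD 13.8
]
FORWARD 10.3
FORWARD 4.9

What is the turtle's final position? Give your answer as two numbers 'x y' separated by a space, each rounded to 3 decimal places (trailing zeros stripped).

Executing turtle program step by step:
Start: pos=(0,0), heading=0, pen down
FD 10: (0,0) -> (10,0) [heading=0, draw]
PU: pen up
REPEAT 4 [
  -- iteration 1/4 --
  PU: pen up
  FD 6.1: (10,0) -> (16.1,0) [heading=0, move]
  FD 13.8: (16.1,0) -> (29.9,0) [heading=0, move]
  -- iteration 2/4 --
  PU: pen up
  FD 6.1: (29.9,0) -> (36,0) [heading=0, move]
  FD 13.8: (36,0) -> (49.8,0) [heading=0, move]
  -- iteration 3/4 --
  PU: pen up
  FD 6.1: (49.8,0) -> (55.9,0) [heading=0, move]
  FD 13.8: (55.9,0) -> (69.7,0) [heading=0, move]
  -- iteration 4/4 --
  PU: pen up
  FD 6.1: (69.7,0) -> (75.8,0) [heading=0, move]
  FD 13.8: (75.8,0) -> (89.6,0) [heading=0, move]
]
FD 10.3: (89.6,0) -> (99.9,0) [heading=0, move]
FD 4.9: (99.9,0) -> (104.8,0) [heading=0, move]
Final: pos=(104.8,0), heading=0, 1 segment(s) drawn

Answer: 104.8 0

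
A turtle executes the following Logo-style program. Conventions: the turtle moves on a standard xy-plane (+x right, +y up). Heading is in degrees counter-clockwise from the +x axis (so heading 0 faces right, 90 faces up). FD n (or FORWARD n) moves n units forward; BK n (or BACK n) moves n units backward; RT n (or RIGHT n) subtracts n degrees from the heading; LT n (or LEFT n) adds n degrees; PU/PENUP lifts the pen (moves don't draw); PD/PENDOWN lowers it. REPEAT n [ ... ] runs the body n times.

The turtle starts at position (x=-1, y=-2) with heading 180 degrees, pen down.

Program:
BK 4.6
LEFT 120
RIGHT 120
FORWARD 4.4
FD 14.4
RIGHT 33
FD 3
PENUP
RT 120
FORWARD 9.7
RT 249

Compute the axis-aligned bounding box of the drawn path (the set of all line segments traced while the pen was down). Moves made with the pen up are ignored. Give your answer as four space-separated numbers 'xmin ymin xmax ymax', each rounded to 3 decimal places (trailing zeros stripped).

Answer: -17.716 -2 3.6 -0.366

Derivation:
Executing turtle program step by step:
Start: pos=(-1,-2), heading=180, pen down
BK 4.6: (-1,-2) -> (3.6,-2) [heading=180, draw]
LT 120: heading 180 -> 300
RT 120: heading 300 -> 180
FD 4.4: (3.6,-2) -> (-0.8,-2) [heading=180, draw]
FD 14.4: (-0.8,-2) -> (-15.2,-2) [heading=180, draw]
RT 33: heading 180 -> 147
FD 3: (-15.2,-2) -> (-17.716,-0.366) [heading=147, draw]
PU: pen up
RT 120: heading 147 -> 27
FD 9.7: (-17.716,-0.366) -> (-9.073,4.038) [heading=27, move]
RT 249: heading 27 -> 138
Final: pos=(-9.073,4.038), heading=138, 4 segment(s) drawn

Segment endpoints: x in {-17.716, -15.2, -1, -0.8, 3.6}, y in {-2, -2, -2, -0.366}
xmin=-17.716, ymin=-2, xmax=3.6, ymax=-0.366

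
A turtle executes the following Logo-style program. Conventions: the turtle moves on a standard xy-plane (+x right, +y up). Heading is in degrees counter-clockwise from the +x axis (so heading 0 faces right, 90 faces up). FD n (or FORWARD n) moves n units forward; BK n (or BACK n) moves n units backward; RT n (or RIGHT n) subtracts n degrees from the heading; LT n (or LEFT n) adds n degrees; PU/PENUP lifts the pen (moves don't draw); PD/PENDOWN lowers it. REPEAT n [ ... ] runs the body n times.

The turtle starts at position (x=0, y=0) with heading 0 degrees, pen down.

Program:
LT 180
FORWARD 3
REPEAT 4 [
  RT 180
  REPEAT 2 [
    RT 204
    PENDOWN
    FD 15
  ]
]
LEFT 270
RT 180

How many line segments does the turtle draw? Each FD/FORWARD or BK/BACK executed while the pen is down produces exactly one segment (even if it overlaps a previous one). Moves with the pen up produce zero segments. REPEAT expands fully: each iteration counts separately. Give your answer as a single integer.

Executing turtle program step by step:
Start: pos=(0,0), heading=0, pen down
LT 180: heading 0 -> 180
FD 3: (0,0) -> (-3,0) [heading=180, draw]
REPEAT 4 [
  -- iteration 1/4 --
  RT 180: heading 180 -> 0
  REPEAT 2 [
    -- iteration 1/2 --
    RT 204: heading 0 -> 156
    PD: pen down
    FD 15: (-3,0) -> (-16.703,6.101) [heading=156, draw]
    -- iteration 2/2 --
    RT 204: heading 156 -> 312
    PD: pen down
    FD 15: (-16.703,6.101) -> (-6.666,-5.046) [heading=312, draw]
  ]
  -- iteration 2/4 --
  RT 180: heading 312 -> 132
  REPEAT 2 [
    -- iteration 1/2 --
    RT 204: heading 132 -> 288
    PD: pen down
    FD 15: (-6.666,-5.046) -> (-2.031,-19.312) [heading=288, draw]
    -- iteration 2/2 --
    RT 204: heading 288 -> 84
    PD: pen down
    FD 15: (-2.031,-19.312) -> (-0.463,-4.394) [heading=84, draw]
  ]
  -- iteration 3/4 --
  RT 180: heading 84 -> 264
  REPEAT 2 [
    -- iteration 1/2 --
    RT 204: heading 264 -> 60
    PD: pen down
    FD 15: (-0.463,-4.394) -> (7.037,8.596) [heading=60, draw]
    -- iteration 2/2 --
    RT 204: heading 60 -> 216
    PD: pen down
    FD 15: (7.037,8.596) -> (-5.098,-0.221) [heading=216, draw]
  ]
  -- iteration 4/4 --
  RT 180: heading 216 -> 36
  REPEAT 2 [
    -- iteration 1/2 --
    RT 204: heading 36 -> 192
    PD: pen down
    FD 15: (-5.098,-0.221) -> (-19.771,-3.339) [heading=192, draw]
    -- iteration 2/2 --
    RT 204: heading 192 -> 348
    PD: pen down
    FD 15: (-19.771,-3.339) -> (-5.098,-6.458) [heading=348, draw]
  ]
]
LT 270: heading 348 -> 258
RT 180: heading 258 -> 78
Final: pos=(-5.098,-6.458), heading=78, 9 segment(s) drawn
Segments drawn: 9

Answer: 9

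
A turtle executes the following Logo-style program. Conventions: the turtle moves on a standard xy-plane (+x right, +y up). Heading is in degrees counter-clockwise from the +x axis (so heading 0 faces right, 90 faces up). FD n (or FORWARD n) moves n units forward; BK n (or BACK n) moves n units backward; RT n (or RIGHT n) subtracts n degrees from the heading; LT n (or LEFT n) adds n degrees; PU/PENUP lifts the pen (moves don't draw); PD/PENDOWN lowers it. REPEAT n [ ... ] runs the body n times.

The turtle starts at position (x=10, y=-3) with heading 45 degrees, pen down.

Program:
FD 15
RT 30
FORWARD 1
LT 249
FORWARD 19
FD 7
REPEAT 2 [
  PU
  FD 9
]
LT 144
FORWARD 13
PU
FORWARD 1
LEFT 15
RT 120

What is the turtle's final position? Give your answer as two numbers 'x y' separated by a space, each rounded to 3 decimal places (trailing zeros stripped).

Answer: 26.341 -25.49

Derivation:
Executing turtle program step by step:
Start: pos=(10,-3), heading=45, pen down
FD 15: (10,-3) -> (20.607,7.607) [heading=45, draw]
RT 30: heading 45 -> 15
FD 1: (20.607,7.607) -> (21.573,7.865) [heading=15, draw]
LT 249: heading 15 -> 264
FD 19: (21.573,7.865) -> (19.586,-11.03) [heading=264, draw]
FD 7: (19.586,-11.03) -> (18.855,-17.992) [heading=264, draw]
REPEAT 2 [
  -- iteration 1/2 --
  PU: pen up
  FD 9: (18.855,-17.992) -> (17.914,-26.943) [heading=264, move]
  -- iteration 2/2 --
  PU: pen up
  FD 9: (17.914,-26.943) -> (16.973,-35.894) [heading=264, move]
]
LT 144: heading 264 -> 48
FD 13: (16.973,-35.894) -> (25.672,-26.233) [heading=48, move]
PU: pen up
FD 1: (25.672,-26.233) -> (26.341,-25.49) [heading=48, move]
LT 15: heading 48 -> 63
RT 120: heading 63 -> 303
Final: pos=(26.341,-25.49), heading=303, 4 segment(s) drawn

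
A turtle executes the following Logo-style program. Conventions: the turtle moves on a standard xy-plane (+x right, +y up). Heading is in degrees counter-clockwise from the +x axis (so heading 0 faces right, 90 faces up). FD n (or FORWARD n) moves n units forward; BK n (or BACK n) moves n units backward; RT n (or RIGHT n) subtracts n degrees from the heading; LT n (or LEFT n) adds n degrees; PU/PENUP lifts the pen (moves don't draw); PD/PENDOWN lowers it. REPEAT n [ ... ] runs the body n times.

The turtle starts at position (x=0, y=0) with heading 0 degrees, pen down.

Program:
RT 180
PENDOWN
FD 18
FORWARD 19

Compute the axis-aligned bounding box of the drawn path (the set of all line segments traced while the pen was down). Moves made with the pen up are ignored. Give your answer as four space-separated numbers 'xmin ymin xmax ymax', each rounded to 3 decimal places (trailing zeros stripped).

Answer: -37 0 0 0

Derivation:
Executing turtle program step by step:
Start: pos=(0,0), heading=0, pen down
RT 180: heading 0 -> 180
PD: pen down
FD 18: (0,0) -> (-18,0) [heading=180, draw]
FD 19: (-18,0) -> (-37,0) [heading=180, draw]
Final: pos=(-37,0), heading=180, 2 segment(s) drawn

Segment endpoints: x in {-37, -18, 0}, y in {0, 0, 0}
xmin=-37, ymin=0, xmax=0, ymax=0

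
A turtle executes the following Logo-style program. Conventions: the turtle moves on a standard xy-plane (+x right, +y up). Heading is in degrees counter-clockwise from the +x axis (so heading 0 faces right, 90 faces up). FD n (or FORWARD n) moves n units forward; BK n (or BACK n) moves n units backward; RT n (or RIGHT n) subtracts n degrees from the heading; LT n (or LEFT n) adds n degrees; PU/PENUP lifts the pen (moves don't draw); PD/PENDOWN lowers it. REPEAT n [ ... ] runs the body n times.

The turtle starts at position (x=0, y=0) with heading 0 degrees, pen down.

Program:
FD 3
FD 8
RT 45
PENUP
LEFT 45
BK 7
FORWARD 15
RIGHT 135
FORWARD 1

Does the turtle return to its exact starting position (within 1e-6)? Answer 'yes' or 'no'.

Executing turtle program step by step:
Start: pos=(0,0), heading=0, pen down
FD 3: (0,0) -> (3,0) [heading=0, draw]
FD 8: (3,0) -> (11,0) [heading=0, draw]
RT 45: heading 0 -> 315
PU: pen up
LT 45: heading 315 -> 0
BK 7: (11,0) -> (4,0) [heading=0, move]
FD 15: (4,0) -> (19,0) [heading=0, move]
RT 135: heading 0 -> 225
FD 1: (19,0) -> (18.293,-0.707) [heading=225, move]
Final: pos=(18.293,-0.707), heading=225, 2 segment(s) drawn

Start position: (0, 0)
Final position: (18.293, -0.707)
Distance = 18.307; >= 1e-6 -> NOT closed

Answer: no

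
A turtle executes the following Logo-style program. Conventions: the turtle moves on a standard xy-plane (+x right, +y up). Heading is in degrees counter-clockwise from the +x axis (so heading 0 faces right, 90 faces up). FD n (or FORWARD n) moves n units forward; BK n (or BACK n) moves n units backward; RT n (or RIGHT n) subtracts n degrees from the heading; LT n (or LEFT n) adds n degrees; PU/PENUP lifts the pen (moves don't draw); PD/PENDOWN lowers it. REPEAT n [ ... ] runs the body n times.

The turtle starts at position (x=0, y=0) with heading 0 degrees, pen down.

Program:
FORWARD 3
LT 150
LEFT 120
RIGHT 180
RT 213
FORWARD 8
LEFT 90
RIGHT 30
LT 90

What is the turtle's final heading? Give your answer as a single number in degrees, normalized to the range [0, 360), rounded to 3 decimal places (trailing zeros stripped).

Executing turtle program step by step:
Start: pos=(0,0), heading=0, pen down
FD 3: (0,0) -> (3,0) [heading=0, draw]
LT 150: heading 0 -> 150
LT 120: heading 150 -> 270
RT 180: heading 270 -> 90
RT 213: heading 90 -> 237
FD 8: (3,0) -> (-1.357,-6.709) [heading=237, draw]
LT 90: heading 237 -> 327
RT 30: heading 327 -> 297
LT 90: heading 297 -> 27
Final: pos=(-1.357,-6.709), heading=27, 2 segment(s) drawn

Answer: 27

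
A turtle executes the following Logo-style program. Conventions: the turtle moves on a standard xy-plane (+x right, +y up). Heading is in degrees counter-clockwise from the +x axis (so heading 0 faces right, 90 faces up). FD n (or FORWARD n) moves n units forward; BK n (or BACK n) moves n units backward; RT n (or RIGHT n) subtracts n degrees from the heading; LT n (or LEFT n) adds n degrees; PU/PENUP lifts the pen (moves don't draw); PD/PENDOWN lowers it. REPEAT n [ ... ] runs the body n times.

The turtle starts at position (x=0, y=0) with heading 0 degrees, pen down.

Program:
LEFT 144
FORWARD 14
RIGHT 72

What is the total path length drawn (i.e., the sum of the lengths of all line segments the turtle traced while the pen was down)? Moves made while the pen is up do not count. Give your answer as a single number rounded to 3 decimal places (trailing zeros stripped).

Answer: 14

Derivation:
Executing turtle program step by step:
Start: pos=(0,0), heading=0, pen down
LT 144: heading 0 -> 144
FD 14: (0,0) -> (-11.326,8.229) [heading=144, draw]
RT 72: heading 144 -> 72
Final: pos=(-11.326,8.229), heading=72, 1 segment(s) drawn

Segment lengths:
  seg 1: (0,0) -> (-11.326,8.229), length = 14
Total = 14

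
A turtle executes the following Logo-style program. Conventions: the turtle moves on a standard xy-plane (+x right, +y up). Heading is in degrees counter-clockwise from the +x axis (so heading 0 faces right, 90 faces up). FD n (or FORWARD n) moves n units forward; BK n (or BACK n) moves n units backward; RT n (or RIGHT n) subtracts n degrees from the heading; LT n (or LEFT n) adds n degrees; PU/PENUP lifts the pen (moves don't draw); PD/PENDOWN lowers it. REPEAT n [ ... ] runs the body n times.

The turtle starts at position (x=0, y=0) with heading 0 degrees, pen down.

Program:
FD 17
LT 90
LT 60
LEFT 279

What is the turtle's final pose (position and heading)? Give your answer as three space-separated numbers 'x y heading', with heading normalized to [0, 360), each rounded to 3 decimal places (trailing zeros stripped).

Answer: 17 0 69

Derivation:
Executing turtle program step by step:
Start: pos=(0,0), heading=0, pen down
FD 17: (0,0) -> (17,0) [heading=0, draw]
LT 90: heading 0 -> 90
LT 60: heading 90 -> 150
LT 279: heading 150 -> 69
Final: pos=(17,0), heading=69, 1 segment(s) drawn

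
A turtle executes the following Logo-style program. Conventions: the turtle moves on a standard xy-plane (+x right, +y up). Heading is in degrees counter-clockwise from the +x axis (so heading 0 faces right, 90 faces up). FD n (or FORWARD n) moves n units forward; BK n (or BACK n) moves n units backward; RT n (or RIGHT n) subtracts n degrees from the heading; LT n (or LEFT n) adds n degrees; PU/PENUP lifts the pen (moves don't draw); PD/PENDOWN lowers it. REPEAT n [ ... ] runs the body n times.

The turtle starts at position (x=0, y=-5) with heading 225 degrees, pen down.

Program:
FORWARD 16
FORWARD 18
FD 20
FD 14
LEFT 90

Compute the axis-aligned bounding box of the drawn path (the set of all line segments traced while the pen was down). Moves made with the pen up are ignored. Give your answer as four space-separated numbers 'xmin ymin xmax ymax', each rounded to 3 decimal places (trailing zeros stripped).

Executing turtle program step by step:
Start: pos=(0,-5), heading=225, pen down
FD 16: (0,-5) -> (-11.314,-16.314) [heading=225, draw]
FD 18: (-11.314,-16.314) -> (-24.042,-29.042) [heading=225, draw]
FD 20: (-24.042,-29.042) -> (-38.184,-43.184) [heading=225, draw]
FD 14: (-38.184,-43.184) -> (-48.083,-53.083) [heading=225, draw]
LT 90: heading 225 -> 315
Final: pos=(-48.083,-53.083), heading=315, 4 segment(s) drawn

Segment endpoints: x in {-48.083, -38.184, -24.042, -11.314, 0}, y in {-53.083, -43.184, -29.042, -16.314, -5}
xmin=-48.083, ymin=-53.083, xmax=0, ymax=-5

Answer: -48.083 -53.083 0 -5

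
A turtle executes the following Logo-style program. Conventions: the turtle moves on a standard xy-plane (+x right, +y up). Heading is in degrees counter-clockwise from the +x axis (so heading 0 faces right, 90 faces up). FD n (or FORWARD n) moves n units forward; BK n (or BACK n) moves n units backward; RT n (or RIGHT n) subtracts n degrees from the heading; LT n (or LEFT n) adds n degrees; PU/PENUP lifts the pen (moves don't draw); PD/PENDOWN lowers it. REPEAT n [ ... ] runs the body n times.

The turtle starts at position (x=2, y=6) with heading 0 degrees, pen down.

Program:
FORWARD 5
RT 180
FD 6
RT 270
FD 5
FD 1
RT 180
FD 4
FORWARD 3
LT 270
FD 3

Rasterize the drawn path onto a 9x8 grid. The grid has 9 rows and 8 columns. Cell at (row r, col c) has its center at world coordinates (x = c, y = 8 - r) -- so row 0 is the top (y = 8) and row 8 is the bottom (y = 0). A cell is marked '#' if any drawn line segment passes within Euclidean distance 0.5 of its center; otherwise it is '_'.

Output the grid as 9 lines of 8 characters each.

Answer: ________
_####___
_#######
_#______
_#______
_#______
_#______
_#______
_#______

Derivation:
Segment 0: (2,6) -> (7,6)
Segment 1: (7,6) -> (1,6)
Segment 2: (1,6) -> (1,1)
Segment 3: (1,1) -> (1,-0)
Segment 4: (1,-0) -> (1,4)
Segment 5: (1,4) -> (1,7)
Segment 6: (1,7) -> (4,7)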